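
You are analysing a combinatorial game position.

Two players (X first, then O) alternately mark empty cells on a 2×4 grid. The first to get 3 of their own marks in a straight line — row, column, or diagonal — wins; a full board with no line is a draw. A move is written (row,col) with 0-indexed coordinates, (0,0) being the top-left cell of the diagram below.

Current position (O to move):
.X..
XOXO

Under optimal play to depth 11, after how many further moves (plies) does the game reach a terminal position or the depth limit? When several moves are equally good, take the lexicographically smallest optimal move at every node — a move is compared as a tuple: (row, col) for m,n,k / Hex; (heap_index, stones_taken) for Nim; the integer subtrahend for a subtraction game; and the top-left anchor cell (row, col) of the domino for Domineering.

[.X../XOXO] O move#1: (0,0):+0/OX../XOXO*, (0,2):+0/.XO./XOXO, (0,3):+0/.X.O/XOXO
[OX../XOXO] X move#2: (0,2):+0/OXX./XOXO*, (0,3):+0/OX.X/XOXO
[OXX./XOXO] O move#3: (0,3):+0/OXXO/XOXO*
[OXXO/XOXO] end (terminal +0, X#4); searched .X../XOXO to 11

PV length from [.X../XOXO]: 3 plies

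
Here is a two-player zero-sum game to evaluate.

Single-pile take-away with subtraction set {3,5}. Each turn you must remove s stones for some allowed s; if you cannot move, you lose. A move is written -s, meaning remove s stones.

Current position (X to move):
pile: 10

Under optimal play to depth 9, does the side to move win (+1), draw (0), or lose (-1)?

value(10, X) = -1

ply 1, X at 10 | -3=-1→7*; -5=-1→5
ply 2, O at 7 | -3=-1→4; -5=+1→2*
ply 3: 2 is terminal -1 (X); from 10 depth 9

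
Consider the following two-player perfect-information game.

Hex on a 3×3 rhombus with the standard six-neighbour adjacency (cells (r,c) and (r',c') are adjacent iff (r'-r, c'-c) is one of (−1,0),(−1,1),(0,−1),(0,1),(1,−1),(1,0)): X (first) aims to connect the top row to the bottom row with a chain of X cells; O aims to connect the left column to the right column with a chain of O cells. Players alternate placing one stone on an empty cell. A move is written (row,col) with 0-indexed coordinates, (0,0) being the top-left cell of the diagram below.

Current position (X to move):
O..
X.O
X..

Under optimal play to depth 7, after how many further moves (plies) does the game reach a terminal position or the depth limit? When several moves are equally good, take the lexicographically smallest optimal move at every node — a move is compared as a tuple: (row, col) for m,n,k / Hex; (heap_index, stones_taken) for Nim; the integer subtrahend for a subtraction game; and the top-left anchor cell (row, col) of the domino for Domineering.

PV length from [O../X.O/X..]: 1 ply

ply 1, X at O../X.O/X.. | (0,1)=+1→OX./X.O/X..*; (0,2)=+1→O.X/X.O/X..; (1,1)=+1→O../XXO/X..; (2,1)=-1→O../X.O/XX.; (2,2)=-1→O../X.O/X.X
ply 2: OX./X.O/X.. is terminal -1 (O); from O../X.O/X.. depth 7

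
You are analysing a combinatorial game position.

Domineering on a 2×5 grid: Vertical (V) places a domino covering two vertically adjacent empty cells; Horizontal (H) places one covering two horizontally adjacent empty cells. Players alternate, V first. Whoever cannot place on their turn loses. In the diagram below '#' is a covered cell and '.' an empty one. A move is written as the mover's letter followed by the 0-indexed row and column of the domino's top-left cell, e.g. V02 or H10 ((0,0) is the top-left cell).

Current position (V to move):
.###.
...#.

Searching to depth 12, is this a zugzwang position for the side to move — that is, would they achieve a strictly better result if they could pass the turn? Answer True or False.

zugzwang(.###./...#., V) = False

ply 1, V at .###./...#. | V00=+1→####./#..#.*; V04=-1→.####/...##
ply 2, H at ####./#..#. | H11=-1→####./####.*
ply 3, V at ####./####. | V04=+1→#####/#####*
ply 4: #####/##### is terminal -1 (H); from .###./...#. depth 12
if V skipped the turn, H would face:
~ ply 1, H at .###./...#. | H10=-1→.###./##.#.*; H11=-1→.###./.###.
~ ply 2, V at .###./##.#. | V04=+1→.####/##.##*
~ ply 3: .####/##.## is terminal -1 (H); from .###./...#. depth 12
compare (V): move=+1 vs pass=+1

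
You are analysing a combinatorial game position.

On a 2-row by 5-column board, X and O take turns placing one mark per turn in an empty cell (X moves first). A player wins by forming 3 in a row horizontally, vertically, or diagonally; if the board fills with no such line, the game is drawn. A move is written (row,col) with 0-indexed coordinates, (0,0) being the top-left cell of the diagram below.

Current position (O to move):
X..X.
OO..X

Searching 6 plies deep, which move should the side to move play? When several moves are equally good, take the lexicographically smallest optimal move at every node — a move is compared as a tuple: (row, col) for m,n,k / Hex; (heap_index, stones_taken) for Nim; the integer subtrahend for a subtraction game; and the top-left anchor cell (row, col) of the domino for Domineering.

O's best at [X..X./OO..X]: (1,2)

ply 1, O at X..X./OO..X | (0,1)=+0→XO.X./OO..X; (0,2)=+0→X.OX./OO..X; (0,4)=+0→X..XO/OO..X; (1,2)=+1→X..X./OOO.X*; (1,3)=+0→X..X./OO.OX
ply 2: X..X./OOO.X is terminal -1 (X); from X..X./OO..X depth 6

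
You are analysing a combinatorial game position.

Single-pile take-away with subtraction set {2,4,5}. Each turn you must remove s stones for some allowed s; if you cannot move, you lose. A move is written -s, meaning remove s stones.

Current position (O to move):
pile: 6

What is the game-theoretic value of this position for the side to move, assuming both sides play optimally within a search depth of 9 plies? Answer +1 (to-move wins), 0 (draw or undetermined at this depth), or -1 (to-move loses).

p1 O@[6]: -2[4]-1 -4[2]-1 -5[1]+1*
p2 X@[1] terminal -1; root [6] d9

value(6, O) = +1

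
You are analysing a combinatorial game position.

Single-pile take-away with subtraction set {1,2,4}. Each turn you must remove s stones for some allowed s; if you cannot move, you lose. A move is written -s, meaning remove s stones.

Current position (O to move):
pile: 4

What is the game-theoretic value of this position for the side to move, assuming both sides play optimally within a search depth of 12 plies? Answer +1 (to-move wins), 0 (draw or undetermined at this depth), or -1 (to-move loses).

p1 O@[4]: -1[3]+1* -2[2]-1 -4[0]+1
p2 X@[3]: -1[2]-1* -2[1]-1
p3 O@[2]: -1[1]-1 -2[0]+1*
p4 X@[0] terminal -1; root [4] d12

value(4, O) = +1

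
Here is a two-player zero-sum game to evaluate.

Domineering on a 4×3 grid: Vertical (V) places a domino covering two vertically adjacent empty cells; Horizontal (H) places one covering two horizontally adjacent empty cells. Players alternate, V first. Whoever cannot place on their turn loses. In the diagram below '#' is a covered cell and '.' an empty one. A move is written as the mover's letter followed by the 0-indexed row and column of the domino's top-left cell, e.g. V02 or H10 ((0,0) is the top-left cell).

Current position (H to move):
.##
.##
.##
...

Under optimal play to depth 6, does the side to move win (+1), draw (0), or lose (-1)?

value(.##/.##/.##/..., H) = -1

p1 H@[.##/.##/.##/...]: H30[.##/.##/.##/##.]-1* H31[.##/.##/.##/.##]-1
p2 V@[.##/.##/.##/##.]: V00[###/###/.##/##.]+1* V10[.##/###/###/##.]+1
p3 H@[###/###/.##/##.] terminal -1; root [.##/.##/.##/...] d6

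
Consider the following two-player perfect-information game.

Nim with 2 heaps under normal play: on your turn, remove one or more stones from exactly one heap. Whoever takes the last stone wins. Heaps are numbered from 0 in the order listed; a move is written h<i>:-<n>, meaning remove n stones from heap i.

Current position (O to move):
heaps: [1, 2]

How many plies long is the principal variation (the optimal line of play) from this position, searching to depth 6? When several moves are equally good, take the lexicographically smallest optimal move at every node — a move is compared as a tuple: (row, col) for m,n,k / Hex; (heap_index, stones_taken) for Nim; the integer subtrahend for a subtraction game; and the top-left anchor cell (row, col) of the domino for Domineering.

ply 1, O at (1,2) | h0:-1=-1→(0,2); h1:-1=+1→(1,1)*; h1:-2=-1→(1,0)
ply 2, X at (1,1) | h0:-1=-1→(0,1)*; h1:-1=-1→(1,0)
ply 3, O at (0,1) | h1:-1=+1→(0,0)*
ply 4: (0,0) is terminal -1 (X); from (1,2) depth 6

PV length from [(1,2)]: 3 plies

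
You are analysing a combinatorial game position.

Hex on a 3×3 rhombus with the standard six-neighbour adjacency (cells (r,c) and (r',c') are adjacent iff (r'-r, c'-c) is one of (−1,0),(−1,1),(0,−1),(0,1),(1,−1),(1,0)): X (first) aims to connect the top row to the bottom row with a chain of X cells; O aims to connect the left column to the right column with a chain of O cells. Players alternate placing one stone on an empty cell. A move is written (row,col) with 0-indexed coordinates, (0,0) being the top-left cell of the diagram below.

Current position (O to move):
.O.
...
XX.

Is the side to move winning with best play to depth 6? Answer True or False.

O winning at [.O./.../XX.]: True

ply 1, O at .O./.../XX. | (0,0)=-1→OO./.../XX.; (0,2)=+1→.OO/.../XX.*; (1,0)=-1→.O./O../XX.; (1,1)=+1→.O./.O./XX.; (1,2)=+1→.O./..O/XX.; (2,2)=-1→.O./.../XXO
ply 2, X at .OO/.../XX. | (0,0)=-1→XOO/.../XX.*; (1,0)=-1→.OO/X../XX.; (1,1)=-1→.OO/.X./XX.; (1,2)=-1→.OO/..X/XX.; (2,2)=-1→.OO/.../XXX
ply 3, O at XOO/.../XX. | (1,0)=+1→XOO/O../XX.*; (1,1)=-1→XOO/.O./XX.; (1,2)=-1→XOO/..O/XX.; (2,2)=-1→XOO/.../XXO
ply 4: XOO/O../XX. is terminal -1 (X); from .O./.../XX. depth 6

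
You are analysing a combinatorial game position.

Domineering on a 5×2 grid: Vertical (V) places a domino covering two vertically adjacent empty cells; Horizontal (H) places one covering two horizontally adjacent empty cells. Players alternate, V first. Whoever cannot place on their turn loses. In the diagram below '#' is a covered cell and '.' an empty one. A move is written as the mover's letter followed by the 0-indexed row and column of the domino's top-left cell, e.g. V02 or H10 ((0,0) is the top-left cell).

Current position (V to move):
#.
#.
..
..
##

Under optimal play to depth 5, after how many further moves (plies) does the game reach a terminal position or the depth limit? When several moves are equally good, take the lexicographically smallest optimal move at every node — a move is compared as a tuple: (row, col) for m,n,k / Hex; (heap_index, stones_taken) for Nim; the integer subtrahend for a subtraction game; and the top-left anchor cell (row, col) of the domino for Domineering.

PV length from [#./#./../../##]: 1 ply

ply 1, V at #./#./../../## | V01=-1→##/##/../../##; V11=-1→#./##/.#/../##; V20=+1→#./#./#./#./##*; V21=+1→#./#./.#/.#/##
ply 2: #./#./#./#./## is terminal -1 (H); from #./#./../../## depth 5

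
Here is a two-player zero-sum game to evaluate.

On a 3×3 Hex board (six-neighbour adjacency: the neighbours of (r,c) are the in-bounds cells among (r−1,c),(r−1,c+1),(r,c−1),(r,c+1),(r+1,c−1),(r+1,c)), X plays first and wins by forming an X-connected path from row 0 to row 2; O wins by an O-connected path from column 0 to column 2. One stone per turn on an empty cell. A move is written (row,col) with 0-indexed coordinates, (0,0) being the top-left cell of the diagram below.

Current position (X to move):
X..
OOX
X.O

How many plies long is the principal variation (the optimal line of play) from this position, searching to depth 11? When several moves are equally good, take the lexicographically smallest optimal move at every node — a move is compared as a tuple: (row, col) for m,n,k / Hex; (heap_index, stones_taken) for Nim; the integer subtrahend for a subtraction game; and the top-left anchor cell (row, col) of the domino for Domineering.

p1 X@[X../OOX/X.O]: (0,1)[XX./OOX/X.O]-1* (0,2)[X.X/OOX/X.O]-1 (2,1)[X../OOX/XXO]-1
p2 O@[XX./OOX/X.O]: (0,2)[XXO/OOX/X.O]+1* (2,1)[XX./OOX/XOO]+1
p3 X@[XXO/OOX/X.O] terminal -1; root [X../OOX/X.O] d11

PV length from [X../OOX/X.O]: 2 plies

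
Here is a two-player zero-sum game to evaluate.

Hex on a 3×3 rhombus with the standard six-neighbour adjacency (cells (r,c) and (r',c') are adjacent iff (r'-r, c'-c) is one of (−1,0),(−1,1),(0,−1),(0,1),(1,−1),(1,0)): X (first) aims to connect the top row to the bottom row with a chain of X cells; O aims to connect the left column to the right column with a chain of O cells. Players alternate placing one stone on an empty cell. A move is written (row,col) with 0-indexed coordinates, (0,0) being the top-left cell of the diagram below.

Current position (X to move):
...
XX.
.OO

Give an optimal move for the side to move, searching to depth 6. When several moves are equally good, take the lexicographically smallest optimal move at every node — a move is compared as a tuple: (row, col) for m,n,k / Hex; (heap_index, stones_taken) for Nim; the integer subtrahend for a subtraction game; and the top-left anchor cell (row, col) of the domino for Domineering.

X's best at [.../XX./.OO]: (2,0)

p1 X@[.../XX./.OO]: (0,0)[X../XX./.OO]-1 (0,1)[.X./XX./.OO]-1 (0,2)[..X/XX./.OO]-1 (1,2)[.../XXX/.OO]-1 (2,0)[.../XX./XOO]+1*
p2 O@[.../XX./XOO]: (0,0)[O../XX./XOO]-1* (0,1)[.O./XX./XOO]-1 (0,2)[..O/XX./XOO]-1 (1,2)[.../XXO/XOO]-1
p3 X@[O../XX./XOO]: (0,1)[OX./XX./XOO]+1* (0,2)[O.X/XX./XOO]+1 (1,2)[O../XXX/XOO]+1
p4 O@[OX./XX./XOO] terminal -1; root [.../XX./.OO] d6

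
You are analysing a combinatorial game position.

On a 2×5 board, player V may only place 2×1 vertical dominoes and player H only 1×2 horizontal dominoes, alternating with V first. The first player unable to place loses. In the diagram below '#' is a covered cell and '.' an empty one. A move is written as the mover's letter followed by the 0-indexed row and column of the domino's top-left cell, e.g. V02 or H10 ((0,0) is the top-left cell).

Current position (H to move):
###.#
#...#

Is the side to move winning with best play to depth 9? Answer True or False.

ply 1, H at ###.#/#...# | H11=-1→###.#/###.#; H12=+1→###.#/#.###*
ply 2: ###.#/#.### is terminal -1 (V); from ###.#/#...# depth 9

H winning at [###.#/#...#]: True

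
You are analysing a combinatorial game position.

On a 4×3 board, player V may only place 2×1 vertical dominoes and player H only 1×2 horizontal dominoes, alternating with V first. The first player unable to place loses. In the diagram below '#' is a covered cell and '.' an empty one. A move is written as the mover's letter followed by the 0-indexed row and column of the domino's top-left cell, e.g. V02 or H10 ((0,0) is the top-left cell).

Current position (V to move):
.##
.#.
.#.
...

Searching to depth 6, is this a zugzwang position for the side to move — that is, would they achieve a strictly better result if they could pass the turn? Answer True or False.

zugzwang(.##/.#./.#./..., V) = False

[.##/.#./.#./...] V move#1: V00:+1/###/##./.#./...*, V10:+1/.##/##./##./..., V12:+1/.##/.##/.##/..., V20:+1/.##/.#./##./#.., V22:+1/.##/.#./.##/..#
[###/##./.#./...] H move#2: H30:-1/###/##./.#./##.*, H31:-1/###/##./.#./.##
[###/##./.#./##.] V move#3: V12:+1/###/###/.##/##.*, V22:+1/###/##./.##/###
[###/###/.##/##.] end (terminal -1, H#4); searched .##/.#./.#./... to 6
suppose V passes — search the same position with H to move:
pass> [.##/.#./.#./...] H move#1: H30:-1/.##/.#./.#./##.*, H31:-1/.##/.#./.#./.##
pass> [.##/.#./.#./##.] V move#2: V00:+1/###/##./.#./##.*, V10:+1/.##/##./##./##., V12:+1/.##/.##/.##/##., V22:+1/.##/.#./.##/###
pass> [###/##./.#./##.] end (terminal -1, H#3); searched .##/.#./.#./... to 6
for V: play +1, pass +1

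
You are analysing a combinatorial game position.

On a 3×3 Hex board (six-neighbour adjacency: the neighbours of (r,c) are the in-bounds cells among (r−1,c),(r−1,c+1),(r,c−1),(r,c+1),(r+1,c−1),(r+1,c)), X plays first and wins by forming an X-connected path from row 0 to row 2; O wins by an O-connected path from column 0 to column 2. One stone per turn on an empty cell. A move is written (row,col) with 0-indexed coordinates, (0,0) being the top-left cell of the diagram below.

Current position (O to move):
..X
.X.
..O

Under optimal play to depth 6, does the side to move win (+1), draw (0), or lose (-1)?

p1 O@[..X/.X./..O]: (0,0)[O.X/.X./..O]-1* (0,1)[.OX/.X./..O]-1 (1,0)[..X/OX./..O]-1 (1,2)[..X/.XO/..O]-1 (2,0)[..X/.X./O.O]-1 (2,1)[..X/.X./.OO]-1
p2 X@[O.X/.X./..O]: (0,1)[OXX/.X./..O]+1* (1,0)[O.X/XX./..O]+1 (1,2)[O.X/.XX/..O]+1 (2,0)[O.X/.X./X.O]+1 (2,1)[O.X/.X./.XO]+1
p3 O@[OXX/.X./..O]: (1,0)[OXX/OX./..O]-1* (1,2)[OXX/.XO/..O]-1 (2,0)[OXX/.X./O.O]-1 (2,1)[OXX/.X./.OO]-1
p4 X@[OXX/OX./..O]: (1,2)[OXX/OXX/..O]+1* (2,0)[OXX/OX./X.O]+1 (2,1)[OXX/OX./.XO]+1
p5 O@[OXX/OXX/..O]: (2,0)[OXX/OXX/O.O]-1* (2,1)[OXX/OXX/.OO]-1
p6 X@[OXX/OXX/O.O]: (2,1)[OXX/OXX/OXO]+1*
p7 O@[OXX/OXX/OXO] terminal -1; root [..X/.X./..O] d6

value(..X/.X./..O, O) = -1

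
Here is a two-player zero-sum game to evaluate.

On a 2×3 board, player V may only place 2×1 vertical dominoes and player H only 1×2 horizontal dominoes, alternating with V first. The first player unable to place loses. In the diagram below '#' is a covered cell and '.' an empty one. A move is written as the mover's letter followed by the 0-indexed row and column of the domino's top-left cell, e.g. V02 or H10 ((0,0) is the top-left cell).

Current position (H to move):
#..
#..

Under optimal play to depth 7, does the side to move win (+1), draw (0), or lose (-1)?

value(#../#.., H) = +1

[#../#..] H move#1: H01:+1/###/#..*, H11:+1/#../###
[###/#..] end (terminal -1, V#2); searched #../#.. to 7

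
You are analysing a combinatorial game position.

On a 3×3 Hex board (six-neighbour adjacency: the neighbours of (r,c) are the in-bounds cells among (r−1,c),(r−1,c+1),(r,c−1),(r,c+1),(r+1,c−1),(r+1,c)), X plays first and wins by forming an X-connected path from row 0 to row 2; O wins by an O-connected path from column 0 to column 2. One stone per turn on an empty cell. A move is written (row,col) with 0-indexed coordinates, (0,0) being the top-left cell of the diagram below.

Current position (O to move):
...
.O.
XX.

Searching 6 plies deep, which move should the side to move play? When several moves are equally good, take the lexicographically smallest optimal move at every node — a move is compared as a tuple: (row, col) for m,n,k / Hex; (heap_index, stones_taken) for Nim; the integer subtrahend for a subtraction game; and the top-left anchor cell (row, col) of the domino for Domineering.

O's best at [.../.O./XX.]: (0,0)

ply 1, O at .../.O./XX. | (0,0)=+1→O../.O./XX.*; (0,1)=+1→.O./.O./XX.; (0,2)=-1→..O/.O./XX.; (1,0)=+1→.../OO./XX.; (1,2)=-1→.../.OO/XX.; (2,2)=-1→.../.O./XXO
ply 2, X at O../.O./XX. | (0,1)=-1→OX./.O./XX.*; (0,2)=-1→O.X/.O./XX.; (1,0)=-1→O../XO./XX.; (1,2)=-1→O../.OX/XX.; (2,2)=-1→O../.O./XXX
ply 3, O at OX./.O./XX. | (0,2)=-1→OXO/.O./XX.; (1,0)=+1→OX./OO./XX.*; (1,2)=-1→OX./.OO/XX.; (2,2)=-1→OX./.O./XXO
ply 4, X at OX./OO./XX. | (0,2)=-1→OXX/OO./XX.*; (1,2)=-1→OX./OOX/XX.; (2,2)=-1→OX./OO./XXX
ply 5, O at OXX/OO./XX. | (1,2)=+1→OXX/OOO/XX.*; (2,2)=-1→OXX/OO./XXO
ply 6: OXX/OOO/XX. is terminal -1 (X); from .../.O./XX. depth 6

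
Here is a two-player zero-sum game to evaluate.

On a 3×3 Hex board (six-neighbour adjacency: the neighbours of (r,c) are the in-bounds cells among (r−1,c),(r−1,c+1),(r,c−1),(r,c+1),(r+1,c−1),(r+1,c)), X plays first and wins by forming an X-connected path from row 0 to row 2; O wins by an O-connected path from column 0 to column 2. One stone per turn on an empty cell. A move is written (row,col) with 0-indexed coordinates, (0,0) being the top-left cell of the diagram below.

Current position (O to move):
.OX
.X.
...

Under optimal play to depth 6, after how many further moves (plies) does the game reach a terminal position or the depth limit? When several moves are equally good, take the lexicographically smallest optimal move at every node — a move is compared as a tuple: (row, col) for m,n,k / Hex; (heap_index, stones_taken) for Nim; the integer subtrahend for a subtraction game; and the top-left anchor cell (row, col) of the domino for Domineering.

PV length from [.OX/.X./...]: 4 plies

p1 O@[.OX/.X./...]: (0,0)[OOX/.X./...]-1* (1,0)[.OX/OX./...]-1 (1,2)[.OX/.XO/...]-1 (2,0)[.OX/.X./O..]-1 (2,1)[.OX/.X./.O.]-1 (2,2)[.OX/.X./..O]-1
p2 X@[OOX/.X./...]: (1,0)[OOX/XX./...]+1* (1,2)[OOX/.XX/...]+1 (2,0)[OOX/.X./X..]+1 (2,1)[OOX/.X./.X.]+1 (2,2)[OOX/.X./..X]+1
p3 O@[OOX/XX./...]: (1,2)[OOX/XXO/...]-1* (2,0)[OOX/XX./O..]-1 (2,1)[OOX/XX./.O.]-1 (2,2)[OOX/XX./..O]-1
p4 X@[OOX/XXO/...]: (2,0)[OOX/XXO/X..]+1* (2,1)[OOX/XXO/.X.]+1 (2,2)[OOX/XXO/..X]+1
p5 O@[OOX/XXO/X..] terminal -1; root [.OX/.X./...] d6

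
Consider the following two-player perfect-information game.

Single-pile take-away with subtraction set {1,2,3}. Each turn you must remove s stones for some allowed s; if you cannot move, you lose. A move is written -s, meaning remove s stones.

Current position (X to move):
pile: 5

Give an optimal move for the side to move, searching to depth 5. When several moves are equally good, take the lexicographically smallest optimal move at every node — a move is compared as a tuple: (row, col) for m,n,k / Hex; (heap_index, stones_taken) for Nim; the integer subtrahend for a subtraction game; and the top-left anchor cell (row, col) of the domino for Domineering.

X's best at [5]: -1

p1 X@[5]: -1[4]+1* -2[3]-1 -3[2]-1
p2 O@[4]: -1[3]-1* -2[2]-1 -3[1]-1
p3 X@[3]: -1[2]-1 -2[1]-1 -3[0]+1*
p4 O@[0] terminal -1; root [5] d5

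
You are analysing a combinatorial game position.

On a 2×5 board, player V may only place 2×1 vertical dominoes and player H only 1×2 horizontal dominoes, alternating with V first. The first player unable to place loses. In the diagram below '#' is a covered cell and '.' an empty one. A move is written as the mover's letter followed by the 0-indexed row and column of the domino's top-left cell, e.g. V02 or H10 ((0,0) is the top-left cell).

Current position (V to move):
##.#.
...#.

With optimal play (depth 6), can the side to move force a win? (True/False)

p1 V@[##.#./...#.]: V02[####./..##.]+1* V04[##.##/...##]-1
p2 H@[####./..##.]: H10[####./####.]-1*
p3 V@[####./####.]: V04[#####/#####]+1*
p4 H@[#####/#####] terminal -1; root [##.#./...#.] d6

V winning at [##.#./...#.]: True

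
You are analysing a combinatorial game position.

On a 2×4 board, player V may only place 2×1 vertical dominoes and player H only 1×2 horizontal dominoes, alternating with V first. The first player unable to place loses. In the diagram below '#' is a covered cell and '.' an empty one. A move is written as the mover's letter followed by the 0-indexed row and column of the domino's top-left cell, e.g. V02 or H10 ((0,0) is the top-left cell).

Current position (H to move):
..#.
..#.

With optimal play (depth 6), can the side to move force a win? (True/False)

ply 1, H at ..#./..#. | H00=+1→###./..#.*; H10=+1→..#./###.
ply 2, V at ###./..#. | V03=-1→####/..##*
ply 3, H at ####/..## | H10=+1→####/####*
ply 4: ####/#### is terminal -1 (V); from ..#./..#. depth 6

H winning at [..#./..#.]: True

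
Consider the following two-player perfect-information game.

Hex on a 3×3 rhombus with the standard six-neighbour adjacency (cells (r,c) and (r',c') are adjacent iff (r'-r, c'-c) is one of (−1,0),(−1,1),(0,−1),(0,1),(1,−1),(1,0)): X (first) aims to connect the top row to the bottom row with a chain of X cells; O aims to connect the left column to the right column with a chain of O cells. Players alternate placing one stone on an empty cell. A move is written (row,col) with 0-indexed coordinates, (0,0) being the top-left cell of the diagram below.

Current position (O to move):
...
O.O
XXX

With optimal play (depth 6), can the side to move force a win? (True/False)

O winning at [.../O.O/XXX]: True

p1 O@[.../O.O/XXX]: (0,0)[O../O.O/XXX]-1 (0,1)[.O./O.O/XXX]+1* (0,2)[..O/O.O/XXX]+1 (1,1)[.../OOO/XXX]+1
p2 X@[.O./O.O/XXX]: (0,0)[XO./O.O/XXX]-1* (0,2)[.OX/O.O/XXX]-1 (1,1)[.O./OXO/XXX]-1
p3 O@[XO./O.O/XXX]: (0,2)[XOO/O.O/XXX]+1* (1,1)[XO./OOO/XXX]+1
p4 X@[XOO/O.O/XXX] terminal -1; root [.../O.O/XXX] d6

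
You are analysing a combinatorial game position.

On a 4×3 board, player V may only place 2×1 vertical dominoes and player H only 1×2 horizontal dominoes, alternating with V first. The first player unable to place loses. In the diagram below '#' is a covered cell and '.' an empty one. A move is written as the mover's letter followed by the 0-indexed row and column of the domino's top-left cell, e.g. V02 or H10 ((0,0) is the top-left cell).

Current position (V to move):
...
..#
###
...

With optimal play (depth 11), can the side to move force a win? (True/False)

V winning at [.../..#/###/...]: True

[.../..#/###/...] V move#1: V00:-1/#../#.#/###/..., V01:+1/.#./.##/###/...*
[.#./.##/###/...] H move#2: H30:-1/.#./.##/###/##.*, H31:-1/.#./.##/###/.##
[.#./.##/###/##.] V move#3: V00:+1/##./###/###/##.*
[##./###/###/##.] end (terminal -1, H#4); searched .../..#/###/... to 11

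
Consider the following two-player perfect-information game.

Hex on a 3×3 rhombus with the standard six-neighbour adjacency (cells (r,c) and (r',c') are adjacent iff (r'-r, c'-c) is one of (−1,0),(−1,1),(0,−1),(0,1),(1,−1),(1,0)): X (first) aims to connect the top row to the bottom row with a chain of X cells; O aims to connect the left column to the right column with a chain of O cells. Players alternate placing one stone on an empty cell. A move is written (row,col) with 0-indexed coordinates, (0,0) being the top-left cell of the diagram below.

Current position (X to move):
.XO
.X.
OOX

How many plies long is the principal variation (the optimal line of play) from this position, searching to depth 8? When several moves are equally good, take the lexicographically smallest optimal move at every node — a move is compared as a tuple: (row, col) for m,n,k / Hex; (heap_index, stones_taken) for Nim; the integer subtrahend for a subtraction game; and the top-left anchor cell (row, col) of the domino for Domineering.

PV length from [.XO/.X./OOX]: 1 ply

p1 X@[.XO/.X./OOX]: (0,0)[XXO/.X./OOX]-1 (1,0)[.XO/XX./OOX]-1 (1,2)[.XO/.XX/OOX]+1*
p2 O@[.XO/.XX/OOX] terminal -1; root [.XO/.X./OOX] d8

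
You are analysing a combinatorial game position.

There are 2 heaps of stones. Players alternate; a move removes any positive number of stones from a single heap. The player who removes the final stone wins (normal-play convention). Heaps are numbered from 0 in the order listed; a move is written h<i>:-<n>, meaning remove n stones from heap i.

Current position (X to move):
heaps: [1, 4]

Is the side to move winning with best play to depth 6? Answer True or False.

p1 X@[(1,4)]: h0:-1[(0,4)]-1 h1:-1[(1,3)]-1 h1:-2[(1,2)]-1 h1:-3[(1,1)]+1* h1:-4[(1,0)]-1
p2 O@[(1,1)]: h0:-1[(0,1)]-1* h1:-1[(1,0)]-1
p3 X@[(0,1)]: h1:-1[(0,0)]+1*
p4 O@[(0,0)] terminal -1; root [(1,4)] d6

X winning at [(1,4)]: True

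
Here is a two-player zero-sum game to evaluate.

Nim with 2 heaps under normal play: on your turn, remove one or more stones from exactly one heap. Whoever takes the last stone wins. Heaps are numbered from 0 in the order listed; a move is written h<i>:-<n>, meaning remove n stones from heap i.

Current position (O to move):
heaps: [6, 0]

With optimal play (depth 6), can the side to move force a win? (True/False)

[(6,0)] O move#1: h0:-1:-1/(5,0), h0:-2:-1/(4,0), h0:-3:-1/(3,0), h0:-4:-1/(2,0), h0:-5:-1/(1,0), h0:-6:+1/(0,0)*
[(0,0)] end (terminal -1, X#2); searched (6,0) to 6

O winning at [(6,0)]: True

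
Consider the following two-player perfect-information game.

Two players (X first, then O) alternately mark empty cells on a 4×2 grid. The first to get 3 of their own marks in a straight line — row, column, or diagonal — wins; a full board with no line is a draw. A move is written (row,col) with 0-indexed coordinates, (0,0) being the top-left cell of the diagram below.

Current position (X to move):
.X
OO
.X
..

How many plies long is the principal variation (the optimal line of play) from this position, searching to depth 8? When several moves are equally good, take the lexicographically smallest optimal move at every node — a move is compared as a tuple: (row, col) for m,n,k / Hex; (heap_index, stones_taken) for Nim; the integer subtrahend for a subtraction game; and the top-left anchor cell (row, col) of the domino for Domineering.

p1 X@[.X/OO/.X/..]: (0,0)[XX/OO/.X/..]+0* (2,0)[.X/OO/XX/..]+0 (3,0)[.X/OO/.X/X.]+0 (3,1)[.X/OO/.X/.X]-1
p2 O@[XX/OO/.X/..]: (2,0)[XX/OO/OX/..]+0* (3,0)[XX/OO/.X/O.]+0 (3,1)[XX/OO/.X/.O]+0
p3 X@[XX/OO/OX/..]: (3,0)[XX/OO/OX/X.]+0* (3,1)[XX/OO/OX/.X]-1
p4 O@[XX/OO/OX/X.]: (3,1)[XX/OO/OX/XO]+0*
p5 X@[XX/OO/OX/XO] terminal +0; root [.X/OO/.X/..] d8

PV length from [.X/OO/.X/..]: 4 plies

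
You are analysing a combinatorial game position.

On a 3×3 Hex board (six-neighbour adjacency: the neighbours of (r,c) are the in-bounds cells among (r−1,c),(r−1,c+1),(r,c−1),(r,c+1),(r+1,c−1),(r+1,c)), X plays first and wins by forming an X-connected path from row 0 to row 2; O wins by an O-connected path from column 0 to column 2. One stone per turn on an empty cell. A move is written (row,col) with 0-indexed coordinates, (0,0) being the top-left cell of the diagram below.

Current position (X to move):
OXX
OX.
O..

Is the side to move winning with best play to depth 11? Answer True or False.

X winning at [OXX/OX./O..]: True

ply 1, X at OXX/OX./O.. | (1,2)=+1→OXX/OXX/O..*; (2,1)=+1→OXX/OX./OX.; (2,2)=+1→OXX/OX./O.X
ply 2, O at OXX/OXX/O.. | (2,1)=-1→OXX/OXX/OO.*; (2,2)=-1→OXX/OXX/O.O
ply 3, X at OXX/OXX/OO. | (2,2)=+1→OXX/OXX/OOX*
ply 4: OXX/OXX/OOX is terminal -1 (O); from OXX/OX./O.. depth 11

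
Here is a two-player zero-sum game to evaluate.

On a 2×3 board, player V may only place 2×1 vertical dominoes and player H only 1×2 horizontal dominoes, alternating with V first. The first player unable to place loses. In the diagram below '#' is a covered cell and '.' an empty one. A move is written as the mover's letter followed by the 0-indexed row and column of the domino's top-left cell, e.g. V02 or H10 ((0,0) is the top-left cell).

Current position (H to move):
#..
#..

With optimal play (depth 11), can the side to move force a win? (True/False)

[#../#..] H move#1: H01:+1/###/#..*, H11:+1/#../###
[###/#..] end (terminal -1, V#2); searched #../#.. to 11

H winning at [#../#..]: True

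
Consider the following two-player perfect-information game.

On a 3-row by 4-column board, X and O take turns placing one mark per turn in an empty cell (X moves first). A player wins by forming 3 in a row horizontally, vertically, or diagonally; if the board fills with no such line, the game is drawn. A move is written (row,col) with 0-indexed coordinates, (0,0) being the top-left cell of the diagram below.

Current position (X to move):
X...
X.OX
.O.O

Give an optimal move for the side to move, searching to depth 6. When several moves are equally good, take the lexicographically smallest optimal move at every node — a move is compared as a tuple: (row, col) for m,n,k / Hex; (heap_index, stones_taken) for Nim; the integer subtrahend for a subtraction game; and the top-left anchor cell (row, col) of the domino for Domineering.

X's best at [X.../X.OX/.O.O]: (2,0)

p1 X@[X.../X.OX/.O.O]: (0,1)[XX../X.OX/.O.O]-1 (0,2)[X.X./X.OX/.O.O]-1 (0,3)[X..X/X.OX/.O.O]-1 (1,1)[X.../XXOX/.O.O]-1 (2,0)[X.../X.OX/XO.O]+1* (2,2)[X.../X.OX/.OXO]-1
p2 O@[X.../X.OX/XO.O] terminal -1; root [X.../X.OX/.O.O] d6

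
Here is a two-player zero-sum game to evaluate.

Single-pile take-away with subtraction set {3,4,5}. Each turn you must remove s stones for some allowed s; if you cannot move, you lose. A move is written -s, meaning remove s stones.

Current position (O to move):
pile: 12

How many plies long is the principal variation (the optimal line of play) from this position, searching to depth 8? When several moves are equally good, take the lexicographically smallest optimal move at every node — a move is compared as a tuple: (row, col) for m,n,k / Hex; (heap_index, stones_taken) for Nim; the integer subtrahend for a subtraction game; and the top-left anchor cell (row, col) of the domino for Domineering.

PV length from [12]: 3 plies

p1 O@[12]: -3[9]+1* -4[8]+1 -5[7]-1
p2 X@[9]: -3[6]-1* -4[5]-1 -5[4]-1
p3 O@[6]: -3[3]-1 -4[2]+1* -5[1]+1
p4 X@[2] terminal -1; root [12] d8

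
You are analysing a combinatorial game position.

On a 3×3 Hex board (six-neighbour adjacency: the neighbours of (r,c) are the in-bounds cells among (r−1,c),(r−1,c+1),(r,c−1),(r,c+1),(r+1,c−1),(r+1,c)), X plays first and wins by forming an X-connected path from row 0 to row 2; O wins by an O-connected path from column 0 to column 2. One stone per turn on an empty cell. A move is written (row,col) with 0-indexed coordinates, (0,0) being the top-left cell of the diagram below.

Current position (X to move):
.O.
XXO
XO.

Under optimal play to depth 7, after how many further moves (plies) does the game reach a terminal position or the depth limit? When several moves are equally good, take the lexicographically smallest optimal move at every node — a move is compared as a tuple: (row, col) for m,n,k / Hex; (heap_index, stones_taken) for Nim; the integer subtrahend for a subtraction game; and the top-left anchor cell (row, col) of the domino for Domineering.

[.O./XXO/XO.] X move#1: (0,0):+1/XO./XXO/XO.*, (0,2):+1/.OX/XXO/XO., (2,2):+1/.O./XXO/XOX
[XO./XXO/XO.] end (terminal -1, O#2); searched .O./XXO/XO. to 7

PV length from [.O./XXO/XO.]: 1 ply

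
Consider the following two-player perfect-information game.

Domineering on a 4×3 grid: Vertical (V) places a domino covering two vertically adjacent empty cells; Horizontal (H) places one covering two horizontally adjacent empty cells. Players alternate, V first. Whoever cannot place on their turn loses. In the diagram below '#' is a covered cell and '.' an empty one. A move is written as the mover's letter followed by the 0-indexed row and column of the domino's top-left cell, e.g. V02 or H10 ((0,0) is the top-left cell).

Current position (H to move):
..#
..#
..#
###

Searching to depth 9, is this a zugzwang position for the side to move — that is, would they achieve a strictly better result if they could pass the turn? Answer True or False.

[..#/..#/..#/###] H move#1: H00:-1/###/..#/..#/###, H10:+1/..#/###/..#/###*, H20:-1/..#/..#/###/###
[..#/###/..#/###] end (terminal -1, V#2); searched ..#/..#/..#/### to 9
suppose H passes — search the same position with V to move:
pass> [..#/..#/..#/###] V move#1: V00:+1/#.#/#.#/..#/###*, V01:+1/.##/.##/..#/###, V10:+1/..#/#.#/#.#/###, V11:+1/..#/.##/.##/###
pass> [#.#/#.#/..#/###] H move#2: H20:-1/#.#/#.#/###/###*
pass> [#.#/#.#/###/###] V move#3: V01:+1/###/###/###/###*
pass> [###/###/###/###] end (terminal -1, H#4); searched ..#/..#/..#/### to 9
for H: play +1, pass -1

zugzwang(..#/..#/..#/###, H) = False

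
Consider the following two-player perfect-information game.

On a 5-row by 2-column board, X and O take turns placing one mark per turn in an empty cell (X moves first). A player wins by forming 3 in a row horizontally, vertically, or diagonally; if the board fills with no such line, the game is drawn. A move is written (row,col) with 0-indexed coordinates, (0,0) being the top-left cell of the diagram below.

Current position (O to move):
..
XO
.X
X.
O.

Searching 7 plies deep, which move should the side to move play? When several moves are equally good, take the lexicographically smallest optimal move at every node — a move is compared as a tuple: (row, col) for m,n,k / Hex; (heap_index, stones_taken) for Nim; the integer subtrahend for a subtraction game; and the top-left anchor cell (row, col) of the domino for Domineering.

ply 1, O at ../XO/.X/X./O. | (0,0)=-1→O./XO/.X/X./O.; (0,1)=-1→.O/XO/.X/X./O.; (2,0)=+0→../XO/OX/X./O.*; (3,1)=-1→../XO/.X/XO/O.; (4,1)=-1→../XO/.X/X./OO
ply 2, X at ../XO/OX/X./O. | (0,0)=+0→X./XO/OX/X./O.*; (0,1)=+0→.X/XO/OX/X./O.; (3,1)=+0→../XO/OX/XX/O.; (4,1)=+0→../XO/OX/X./OX
ply 3, O at X./XO/OX/X./O. | (0,1)=+0→XO/XO/OX/X./O.*; (3,1)=+0→X./XO/OX/XO/O.; (4,1)=+0→X./XO/OX/X./OO
ply 4, X at XO/XO/OX/X./O. | (3,1)=+0→XO/XO/OX/XX/O.*; (4,1)=+0→XO/XO/OX/X./OX
ply 5, O at XO/XO/OX/XX/O. | (4,1)=+0→XO/XO/OX/XX/OO*
ply 6: XO/XO/OX/XX/OO is terminal +0 (X); from ../XO/.X/X./O. depth 7

O's best at [../XO/.X/X./O.]: (2,0)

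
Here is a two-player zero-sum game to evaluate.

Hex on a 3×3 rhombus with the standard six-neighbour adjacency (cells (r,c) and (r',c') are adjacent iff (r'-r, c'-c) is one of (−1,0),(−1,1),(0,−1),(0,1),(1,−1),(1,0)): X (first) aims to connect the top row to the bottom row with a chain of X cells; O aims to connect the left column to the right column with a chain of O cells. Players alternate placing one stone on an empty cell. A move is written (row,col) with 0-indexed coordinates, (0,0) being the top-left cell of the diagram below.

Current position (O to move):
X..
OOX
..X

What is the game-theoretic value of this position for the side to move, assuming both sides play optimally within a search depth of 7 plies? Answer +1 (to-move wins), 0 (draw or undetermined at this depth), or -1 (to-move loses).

value(X../OOX/..X, O) = +1

ply 1, O at X../OOX/..X | (0,1)=-1→XO./OOX/..X; (0,2)=+1→X.O/OOX/..X*; (2,0)=-1→X../OOX/O.X; (2,1)=-1→X../OOX/.OX
ply 2: X.O/OOX/..X is terminal -1 (X); from X../OOX/..X depth 7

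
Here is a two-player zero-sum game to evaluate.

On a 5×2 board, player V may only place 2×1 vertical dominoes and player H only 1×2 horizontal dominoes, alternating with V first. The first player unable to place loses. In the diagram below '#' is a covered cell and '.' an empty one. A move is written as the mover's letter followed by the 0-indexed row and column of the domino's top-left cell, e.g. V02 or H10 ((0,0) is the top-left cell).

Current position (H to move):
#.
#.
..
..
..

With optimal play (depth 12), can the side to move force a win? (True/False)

H winning at [#./#./../../..]: True

p1 H@[#./#./../../..]: H20[#./#./##/../..]-1 H30[#./#./../##/..]+1* H40[#./#./../../##]-1
p2 V@[#./#./../##/..]: V01[##/##/../##/..]-1* V11[#./##/.#/##/..]-1
p3 H@[##/##/../##/..]: H20[##/##/##/##/..]+1* H40[##/##/../##/##]+1
p4 V@[##/##/##/##/..] terminal -1; root [#./#./../../..] d12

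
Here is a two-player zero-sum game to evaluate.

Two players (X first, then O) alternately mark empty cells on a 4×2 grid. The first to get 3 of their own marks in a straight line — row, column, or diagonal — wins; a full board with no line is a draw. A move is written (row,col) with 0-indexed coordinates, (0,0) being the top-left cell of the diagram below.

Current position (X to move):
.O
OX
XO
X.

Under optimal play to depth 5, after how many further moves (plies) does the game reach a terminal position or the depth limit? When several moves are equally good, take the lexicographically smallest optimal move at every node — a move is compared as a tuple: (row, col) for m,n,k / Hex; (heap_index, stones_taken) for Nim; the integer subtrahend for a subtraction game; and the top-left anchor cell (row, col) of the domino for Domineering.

[.O/OX/XO/X.] X move#1: (0,0):+0/XO/OX/XO/X.*, (3,1):+0/.O/OX/XO/XX
[XO/OX/XO/X.] O move#2: (3,1):+0/XO/OX/XO/XO*
[XO/OX/XO/XO] end (terminal +0, X#3); searched .O/OX/XO/X. to 5

PV length from [.O/OX/XO/X.]: 2 plies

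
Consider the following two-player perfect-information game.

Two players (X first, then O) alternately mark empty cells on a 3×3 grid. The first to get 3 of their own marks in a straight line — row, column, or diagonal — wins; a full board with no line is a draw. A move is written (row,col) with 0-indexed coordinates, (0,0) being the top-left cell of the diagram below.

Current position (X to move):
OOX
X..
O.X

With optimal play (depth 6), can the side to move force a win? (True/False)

X winning at [OOX/X../O.X]: True

p1 X@[OOX/X../O.X]: (1,1)[OOX/XX./O.X]+0 (1,2)[OOX/X.X/O.X]+1* (2,1)[OOX/X../OXX]+0
p2 O@[OOX/X.X/O.X] terminal -1; root [OOX/X../O.X] d6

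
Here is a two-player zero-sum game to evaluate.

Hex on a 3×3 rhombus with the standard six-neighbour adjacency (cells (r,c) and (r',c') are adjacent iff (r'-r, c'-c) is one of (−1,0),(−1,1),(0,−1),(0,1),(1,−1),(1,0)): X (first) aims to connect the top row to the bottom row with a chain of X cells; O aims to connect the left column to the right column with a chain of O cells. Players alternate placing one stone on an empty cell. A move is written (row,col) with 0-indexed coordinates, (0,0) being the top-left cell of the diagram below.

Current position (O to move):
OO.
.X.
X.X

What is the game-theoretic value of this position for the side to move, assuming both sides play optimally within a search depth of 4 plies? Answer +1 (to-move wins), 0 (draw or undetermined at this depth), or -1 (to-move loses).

value(OO./.X./X.X, O) = +1

ply 1, O at OO./.X./X.X | (0,2)=+1→OOO/.X./X.X*; (1,0)=-1→OO./OX./X.X; (1,2)=-1→OO./.XO/X.X; (2,1)=-1→OO./.X./XOX
ply 2: OOO/.X./X.X is terminal -1 (X); from OO./.X./X.X depth 4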